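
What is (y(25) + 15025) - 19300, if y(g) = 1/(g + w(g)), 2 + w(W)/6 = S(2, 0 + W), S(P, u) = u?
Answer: -696824/163 ≈ -4275.0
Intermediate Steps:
w(W) = -12 + 6*W (w(W) = -12 + 6*(0 + W) = -12 + 6*W)
y(g) = 1/(-12 + 7*g) (y(g) = 1/(g + (-12 + 6*g)) = 1/(-12 + 7*g))
(y(25) + 15025) - 19300 = (1/(-12 + 7*25) + 15025) - 19300 = (1/(-12 + 175) + 15025) - 19300 = (1/163 + 15025) - 19300 = 2449076/163 - 19300 = -696824/163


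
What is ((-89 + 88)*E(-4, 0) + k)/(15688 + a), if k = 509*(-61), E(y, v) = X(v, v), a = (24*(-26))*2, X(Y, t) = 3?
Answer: -7763/3610 ≈ -2.1504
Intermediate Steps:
a = -1248 (a = -624*2 = -1248)
E(y, v) = 3
k = -31049
((-89 + 88)*E(-4, 0) + k)/(15688 + a) = ((-89 + 88)*3 - 31049)/(15688 - 1248) = (-1*3 - 31049)/14440 = (-3 - 31049)*(1/14440) = -31052*1/14440 = -7763/3610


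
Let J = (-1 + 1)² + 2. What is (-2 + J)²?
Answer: 0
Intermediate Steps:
J = 2 (J = 0² + 2 = 0 + 2 = 2)
(-2 + J)² = (-2 + 2)² = 0² = 0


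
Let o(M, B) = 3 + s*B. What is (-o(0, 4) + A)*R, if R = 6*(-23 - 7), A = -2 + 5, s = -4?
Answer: -2880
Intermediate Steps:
o(M, B) = 3 - 4*B
A = 3
R = -180 (R = 6*(-30) = -180)
(-o(0, 4) + A)*R = (-(3 - 4*4) + 3)*(-180) = (-(3 - 16) + 3)*(-180) = (-1*(-13) + 3)*(-180) = (13 + 3)*(-180) = 16*(-180) = -2880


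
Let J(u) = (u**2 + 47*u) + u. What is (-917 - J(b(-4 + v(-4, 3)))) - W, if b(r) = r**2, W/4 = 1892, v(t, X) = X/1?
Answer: -8534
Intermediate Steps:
v(t, X) = X (v(t, X) = X*1 = X)
W = 7568 (W = 4*1892 = 7568)
J(u) = u**2 + 48*u
(-917 - J(b(-4 + v(-4, 3)))) - W = (-917 - (-4 + 3)**2*(48 + (-4 + 3)**2)) - 1*7568 = (-917 - (-1)**2*(48 + (-1)**2)) - 7568 = (-917 - (48 + 1)) - 7568 = (-917 - 49) - 7568 = -966 - 7568 = -8534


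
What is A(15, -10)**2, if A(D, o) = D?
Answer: 225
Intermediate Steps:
A(15, -10)**2 = 15**2 = 225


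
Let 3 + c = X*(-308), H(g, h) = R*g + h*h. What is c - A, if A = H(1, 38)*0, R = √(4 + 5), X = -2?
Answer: 613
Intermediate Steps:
R = 3 (R = √9 = 3)
H(g, h) = h² + 3*g (H(g, h) = 3*g + h*h = 3*g + h² = h² + 3*g)
A = 0 (A = (38² + 3*1)*0 = (1444 + 3)*0 = 1447*0 = 0)
c = 613 (c = -3 - 2*(-308) = -3 + 616 = 613)
c - A = 613 - 1*0 = 613 + 0 = 613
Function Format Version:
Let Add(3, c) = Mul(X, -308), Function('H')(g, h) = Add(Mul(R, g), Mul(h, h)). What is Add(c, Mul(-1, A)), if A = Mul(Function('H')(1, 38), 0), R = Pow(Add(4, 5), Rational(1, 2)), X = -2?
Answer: 613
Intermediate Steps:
R = 3 (R = Pow(9, Rational(1, 2)) = 3)
Function('H')(g, h) = Add(Pow(h, 2), Mul(3, g)) (Function('H')(g, h) = Add(Mul(3, g), Mul(h, h)) = Add(Mul(3, g), Pow(h, 2)) = Add(Pow(h, 2), Mul(3, g)))
A = 0 (A = Mul(Add(Pow(38, 2), Mul(3, 1)), 0) = Mul(Add(1444, 3), 0) = Mul(1447, 0) = 0)
c = 613 (c = Add(-3, Mul(-2, -308)) = Add(-3, 616) = 613)
Add(c, Mul(-1, A)) = Add(613, Mul(-1, 0)) = Add(613, 0) = 613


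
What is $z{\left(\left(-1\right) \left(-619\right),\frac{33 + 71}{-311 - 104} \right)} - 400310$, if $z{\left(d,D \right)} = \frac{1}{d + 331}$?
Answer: $- \frac{380294499}{950} \approx -4.0031 \cdot 10^{5}$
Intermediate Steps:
$z{\left(d,D \right)} = \frac{1}{331 + d}$
$z{\left(\left(-1\right) \left(-619\right),\frac{33 + 71}{-311 - 104} \right)} - 400310 = \frac{1}{331 - -619} - 400310 = \frac{1}{331 + 619} - 400310 = \frac{1}{950} - 400310 = - \frac{380294499}{950}$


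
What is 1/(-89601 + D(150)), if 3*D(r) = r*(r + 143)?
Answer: -1/74951 ≈ -1.3342e-5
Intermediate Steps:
D(r) = r*(143 + r)/3 (D(r) = (r*(r + 143))/3 = (r*(143 + r))/3 = r*(143 + r)/3)
1/(-89601 + D(150)) = 1/(-89601 + (1/3)*150*(143 + 150)) = 1/(-89601 + (1/3)*150*293) = 1/(-89601 + 14650) = 1/(-74951) = -1/74951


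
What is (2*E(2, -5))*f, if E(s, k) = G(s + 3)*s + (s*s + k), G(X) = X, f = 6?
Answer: 108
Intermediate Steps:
E(s, k) = k + s**2 + s*(3 + s) (E(s, k) = (s + 3)*s + (s*s + k) = (3 + s)*s + (s**2 + k) = s*(3 + s) + (k + s**2) = k + s**2 + s*(3 + s))
(2*E(2, -5))*f = (2*(-5 + 2**2 + 2*(3 + 2)))*6 = (2*(-5 + 4 + 2*5))*6 = (2*(-5 + 4 + 10))*6 = (2*9)*6 = 18*6 = 108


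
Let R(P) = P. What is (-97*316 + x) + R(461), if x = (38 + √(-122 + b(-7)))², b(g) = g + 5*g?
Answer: -28911 + 152*I*√41 ≈ -28911.0 + 973.27*I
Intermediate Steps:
b(g) = 6*g
x = (38 + 2*I*√41)² (x = (38 + √(-122 + 6*(-7)))² = (38 + √(-122 - 42))² = (38 + √(-164))² = (38 + 2*I*√41)² ≈ 1280.0 + 973.27*I)
(-97*316 + x) + R(461) = (-97*316 + (1280 + 152*I*√41)) + 461 = (-30652 + (1280 + 152*I*√41)) + 461 = (-29372 + 152*I*√41) + 461 = -28911 + 152*I*√41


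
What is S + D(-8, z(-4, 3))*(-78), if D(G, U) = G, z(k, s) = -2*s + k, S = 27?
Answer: 651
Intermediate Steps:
z(k, s) = k - 2*s
S + D(-8, z(-4, 3))*(-78) = 27 - 8*(-78) = 27 + 624 = 651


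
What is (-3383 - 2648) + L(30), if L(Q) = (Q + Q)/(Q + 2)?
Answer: -48233/8 ≈ -6029.1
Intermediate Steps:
L(Q) = 2*Q/(2 + Q) (L(Q) = (2*Q)/(2 + Q) = 2*Q/(2 + Q))
(-3383 - 2648) + L(30) = (-3383 - 2648) + 2*30/(2 + 30) = -6031 + 2*30/32 = -6031 + 2*30*(1/32) = -6031 + 15/8 = -48233/8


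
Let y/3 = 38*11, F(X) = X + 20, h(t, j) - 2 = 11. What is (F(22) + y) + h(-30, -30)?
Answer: 1309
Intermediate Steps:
h(t, j) = 13 (h(t, j) = 2 + 11 = 13)
F(X) = 20 + X
y = 1254 (y = 3*(38*11) = 3*418 = 1254)
(F(22) + y) + h(-30, -30) = ((20 + 22) + 1254) + 13 = (42 + 1254) + 13 = 1296 + 13 = 1309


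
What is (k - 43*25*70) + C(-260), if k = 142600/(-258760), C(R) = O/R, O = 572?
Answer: -2434050234/32345 ≈ -75253.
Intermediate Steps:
C(R) = 572/R
k = -3565/6469 (k = 142600*(-1/258760) = -3565/6469 ≈ -0.55109)
(k - 43*25*70) + C(-260) = (-3565/6469 - 43*25*70) + 572/(-260) = (-3565/6469 - 1075*70) + 572*(-1/260) = (-3565/6469 - 75250) - 11/5 = -486795815/6469 - 11/5 = -2434050234/32345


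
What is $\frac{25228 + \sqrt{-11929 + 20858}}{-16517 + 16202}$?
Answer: $- \frac{3604}{45} - \frac{\sqrt{8929}}{315} \approx -80.389$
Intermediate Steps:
$\frac{25228 + \sqrt{-11929 + 20858}}{-16517 + 16202} = \frac{25228 + \sqrt{8929}}{-315} = \left(25228 + \sqrt{8929}\right) \left(- \frac{1}{315}\right) = - \frac{3604}{45} - \frac{\sqrt{8929}}{315}$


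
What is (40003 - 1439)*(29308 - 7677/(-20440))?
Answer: 5775568282277/5110 ≈ 1.1302e+9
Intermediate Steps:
(40003 - 1439)*(29308 - 7677/(-20440)) = 38564*(29308 - 7677*(-1/20440)) = 38564*(29308 + 7677/20440) = 38564*(599063197/20440) = 5775568282277/5110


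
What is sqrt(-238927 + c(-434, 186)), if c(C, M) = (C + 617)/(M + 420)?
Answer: 3*I*sqrt(1083240554)/202 ≈ 488.8*I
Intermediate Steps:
c(C, M) = (617 + C)/(420 + M)
sqrt(-238927 + c(-434, 186)) = sqrt(-238927 + (617 - 434)/(420 + 186)) = sqrt(-238927 + 183/606) = sqrt(-238927 + (1/606)*183) = sqrt(-238927 + 61/202) = sqrt(-48263193/202) = 3*I*sqrt(1083240554)/202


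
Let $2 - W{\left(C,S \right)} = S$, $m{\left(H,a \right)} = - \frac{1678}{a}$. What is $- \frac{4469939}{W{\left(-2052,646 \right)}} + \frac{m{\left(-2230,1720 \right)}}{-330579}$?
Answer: $\frac{6906491576989}{995042790} \approx 6940.9$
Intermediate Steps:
$W{\left(C,S \right)} = 2 - S$
$- \frac{4469939}{W{\left(-2052,646 \right)}} + \frac{m{\left(-2230,1720 \right)}}{-330579} = - \frac{4469939}{2 - 646} + \frac{\left(-1678\right) \frac{1}{1720}}{-330579} = - \frac{4469939}{2 - 646} + \left(-1678\right) \frac{1}{1720} \left(- \frac{1}{330579}\right) = - \frac{4469939}{-644} - - \frac{839}{284297940} = \left(-4469939\right) \left(- \frac{1}{644}\right) + \frac{839}{284297940} = \frac{4469939}{644} + \frac{839}{284297940} = \frac{6906491576989}{995042790}$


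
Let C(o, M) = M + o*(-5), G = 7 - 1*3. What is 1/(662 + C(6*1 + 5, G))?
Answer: 1/611 ≈ 0.0016367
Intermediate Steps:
G = 4 (G = 7 - 3 = 4)
C(o, M) = M - 5*o
1/(662 + C(6*1 + 5, G)) = 1/(662 + (4 - 5*(6*1 + 5))) = 1/(662 + (4 - 5*(6 + 5))) = 1/(662 + (4 - 5*11)) = 1/(662 + (4 - 55)) = 1/(662 - 51) = 1/611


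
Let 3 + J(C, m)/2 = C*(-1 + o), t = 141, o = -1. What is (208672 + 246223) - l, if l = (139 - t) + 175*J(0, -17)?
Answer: 455947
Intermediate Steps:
J(C, m) = -6 - 4*C (J(C, m) = -6 + 2*(C*(-1 - 1)) = -6 + 2*(C*(-2)) = -6 + 2*(-2*C) = -6 - 4*C)
l = -1052 (l = (139 - 1*141) + 175*(-6 - 4*0) = (139 - 141) + 175*(-6 + 0) = -2 + 175*(-6) = -2 - 1050 = -1052)
(208672 + 246223) - l = (208672 + 246223) - 1*(-1052) = 454895 + 1052 = 455947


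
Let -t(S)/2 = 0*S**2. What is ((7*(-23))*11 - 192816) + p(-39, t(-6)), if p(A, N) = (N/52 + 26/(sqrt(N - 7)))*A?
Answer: -194587 + 1014*I*sqrt(7)/7 ≈ -1.9459e+5 + 383.26*I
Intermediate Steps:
t(S) = 0 (t(S) = -0*S**2 = -2*0 = 0)
p(A, N) = A*(26/sqrt(-7 + N) + N/52) (p(A, N) = (N*(1/52) + 26/(sqrt(-7 + N)))*A = (N/52 + 26/sqrt(-7 + N))*A = (26/sqrt(-7 + N) + N/52)*A = A*(26/sqrt(-7 + N) + N/52))
((7*(-23))*11 - 192816) + p(-39, t(-6)) = ((7*(-23))*11 - 192816) + (26*(-39)/sqrt(-7 + 0) + (1/52)*(-39)*0) = (-161*11 - 192816) + (26*(-39)/sqrt(-7) + 0) = (-1771 - 192816) + (26*(-39)*(-I*sqrt(7)/7) + 0) = -194587 + (1014*I*sqrt(7)/7 + 0) = -194587 + 1014*I*sqrt(7)/7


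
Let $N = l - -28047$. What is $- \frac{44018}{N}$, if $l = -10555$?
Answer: $- \frac{22009}{8746} \approx -2.5165$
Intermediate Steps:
$N = 17492$ ($N = -10555 - -28047 = -10555 + 28047 = 17492$)
$- \frac{44018}{N} = - \frac{44018}{17492} = \left(-44018\right) \frac{1}{17492} = - \frac{22009}{8746}$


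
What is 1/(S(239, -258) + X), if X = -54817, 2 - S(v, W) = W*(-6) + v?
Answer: -1/56602 ≈ -1.7667e-5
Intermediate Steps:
S(v, W) = 2 - v + 6*W (S(v, W) = 2 - (W*(-6) + v) = 2 - (-6*W + v) = 2 - (v - 6*W) = 2 + (-v + 6*W) = 2 - v + 6*W)
1/(S(239, -258) + X) = 1/((2 - 1*239 + 6*(-258)) - 54817) = 1/((2 - 239 - 1548) - 54817) = 1/(-1785 - 54817) = 1/(-56602) = -1/56602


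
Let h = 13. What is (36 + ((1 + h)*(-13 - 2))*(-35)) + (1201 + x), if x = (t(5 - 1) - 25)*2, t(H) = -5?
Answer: 8527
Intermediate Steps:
x = -60 (x = (-5 - 25)*2 = -30*2 = -60)
(36 + ((1 + h)*(-13 - 2))*(-35)) + (1201 + x) = (36 + ((1 + 13)*(-13 - 2))*(-35)) + (1201 - 60) = (36 + (14*(-15))*(-35)) + 1141 = (36 - 210*(-35)) + 1141 = (36 + 7350) + 1141 = 7386 + 1141 = 8527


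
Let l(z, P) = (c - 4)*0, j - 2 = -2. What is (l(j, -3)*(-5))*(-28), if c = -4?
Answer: 0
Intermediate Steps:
j = 0 (j = 2 - 2 = 0)
l(z, P) = 0 (l(z, P) = (-4 - 4)*0 = -8*0 = 0)
(l(j, -3)*(-5))*(-28) = (0*(-5))*(-28) = 0*(-28) = 0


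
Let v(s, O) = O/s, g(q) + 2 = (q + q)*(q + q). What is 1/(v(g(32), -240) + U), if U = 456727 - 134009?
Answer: 2047/660603626 ≈ 3.0987e-6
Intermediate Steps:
g(q) = -2 + 4*q² (g(q) = -2 + (q + q)*(q + q) = -2 + (2*q)*(2*q) = -2 + 4*q²)
U = 322718
1/(v(g(32), -240) + U) = 1/(-240/(-2 + 4*32²) + 322718) = 1/(-240/(-2 + 4*1024) + 322718) = 1/(-240/(-2 + 4096) + 322718) = 1/(-240/4094 + 322718) = 1/(-240*1/4094 + 322718) = 1/(-120/2047 + 322718) = 1/(660603626/2047) = 2047/660603626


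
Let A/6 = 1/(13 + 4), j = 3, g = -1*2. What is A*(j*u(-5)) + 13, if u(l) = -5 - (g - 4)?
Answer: 239/17 ≈ 14.059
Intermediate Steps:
g = -2
A = 6/17 (A = 6/(13 + 4) = 6/17 ≈ 0.35294)
u(l) = 1 (u(l) = -5 - (-2 - 4) = -5 - 1*(-6) = -5 + 6 = 1)
A*(j*u(-5)) + 13 = 6*(3*1)/17 + 13 = (6/17)*3 + 13 = 18/17 + 13 = 239/17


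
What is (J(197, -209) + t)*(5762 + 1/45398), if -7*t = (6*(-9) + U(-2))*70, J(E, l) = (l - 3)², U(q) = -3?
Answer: 5952850634689/22699 ≈ 2.6225e+8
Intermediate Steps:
J(E, l) = (-3 + l)²
t = 570 (t = -(6*(-9) - 3)*70/7 = -(-54 - 3)*70/7 = -(-57)*70/7 = -⅐*(-3990) = 570)
(J(197, -209) + t)*(5762 + 1/45398) = ((-3 - 209)² + 570)*(5762 + 1/45398) = ((-212)² + 570)*(5762 + 1/45398) = (44944 + 570)*(261583277/45398) = 45514*(261583277/45398) = 5952850634689/22699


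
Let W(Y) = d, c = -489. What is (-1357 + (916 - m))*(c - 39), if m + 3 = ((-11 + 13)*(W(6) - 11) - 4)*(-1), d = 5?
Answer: 239712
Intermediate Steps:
W(Y) = 5
m = 13 (m = -3 + ((-11 + 13)*(5 - 11) - 4)*(-1) = -3 + (2*(-6) - 4)*(-1) = -3 + (-12 - 4)*(-1) = -3 - 16*(-1) = -3 + 16 = 13)
(-1357 + (916 - m))*(c - 39) = (-1357 + (916 - 1*13))*(-489 - 39) = (-1357 + (916 - 13))*(-528) = (-1357 + 903)*(-528) = -454*(-528) = 239712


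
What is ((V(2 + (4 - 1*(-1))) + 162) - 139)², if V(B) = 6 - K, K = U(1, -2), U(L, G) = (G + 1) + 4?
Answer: 676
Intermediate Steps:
U(L, G) = 5 + G (U(L, G) = (1 + G) + 4 = 5 + G)
K = 3 (K = 5 - 2 = 3)
V(B) = 3 (V(B) = 6 - 1*3 = 6 - 3 = 3)
((V(2 + (4 - 1*(-1))) + 162) - 139)² = ((3 + 162) - 139)² = (165 - 139)² = 26² = 676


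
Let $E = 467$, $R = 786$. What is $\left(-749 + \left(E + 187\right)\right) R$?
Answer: $-74670$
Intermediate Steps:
$\left(-749 + \left(E + 187\right)\right) R = \left(-749 + \left(467 + 187\right)\right) 786 = \left(-749 + 654\right) 786 = \left(-95\right) 786 = -74670$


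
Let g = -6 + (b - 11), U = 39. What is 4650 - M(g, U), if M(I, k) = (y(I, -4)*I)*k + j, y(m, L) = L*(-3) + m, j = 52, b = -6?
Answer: -5269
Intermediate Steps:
g = -23 (g = -6 + (-6 - 11) = -6 - 17 = -23)
y(m, L) = m - 3*L (y(m, L) = -3*L + m = m - 3*L)
M(I, k) = 52 + I*k*(12 + I) (M(I, k) = ((I - 3*(-4))*I)*k + 52 = ((I + 12)*I)*k + 52 = ((12 + I)*I)*k + 52 = (I*(12 + I))*k + 52 = I*k*(12 + I) + 52 = 52 + I*k*(12 + I))
4650 - M(g, U) = 4650 - (52 - 23*39*(12 - 23)) = 4650 - (52 - 23*39*(-11)) = 4650 - (52 + 9867) = 4650 - 1*9919 = 4650 - 9919 = -5269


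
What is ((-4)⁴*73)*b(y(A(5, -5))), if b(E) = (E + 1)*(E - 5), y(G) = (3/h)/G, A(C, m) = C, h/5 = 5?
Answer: -1487863808/15625 ≈ -95223.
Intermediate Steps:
h = 25 (h = 5*5 = 25)
y(G) = 3/(25*G) (y(G) = (3/25)/G = (3*(1/25))/G = 3/(25*G))
b(E) = (1 + E)*(-5 + E)
((-4)⁴*73)*b(y(A(5, -5))) = ((-4)⁴*73)*(-5 + ((3/25)/5)² - 12/(25*5)) = (256*73)*(-5 + ((3/25)*(⅕))² - 12/(25*5)) = 18688*(-5 + (3/125)² - 4*3/125) = 18688*(-5 + 9/15625 - 12/125) = 18688*(-79616/15625) = -1487863808/15625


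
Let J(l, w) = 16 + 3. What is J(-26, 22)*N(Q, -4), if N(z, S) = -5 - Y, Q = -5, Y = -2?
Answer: -57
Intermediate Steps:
J(l, w) = 19
N(z, S) = -3 (N(z, S) = -5 - 1*(-2) = -5 + 2 = -3)
J(-26, 22)*N(Q, -4) = 19*(-3) = -57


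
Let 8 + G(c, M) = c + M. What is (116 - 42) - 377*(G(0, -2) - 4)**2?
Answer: -73818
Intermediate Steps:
G(c, M) = -8 + M + c (G(c, M) = -8 + (c + M) = -8 + (M + c) = -8 + M + c)
(116 - 42) - 377*(G(0, -2) - 4)**2 = (116 - 42) - 377*((-8 - 2 + 0) - 4)**2 = 74 - 377*(-10 - 4)**2 = 74 - 377*(-14)**2 = 74 - 377*196 = 74 - 73892 = -73818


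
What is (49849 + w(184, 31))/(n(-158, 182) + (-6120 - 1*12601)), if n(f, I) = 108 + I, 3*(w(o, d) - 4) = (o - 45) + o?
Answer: -149882/55293 ≈ -2.7107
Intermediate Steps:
w(o, d) = -11 + 2*o/3 (w(o, d) = 4 + ((o - 45) + o)/3 = 4 + ((-45 + o) + o)/3 = 4 + (-45 + 2*o)/3 = 4 + (-15 + 2*o/3) = -11 + 2*o/3)
(49849 + w(184, 31))/(n(-158, 182) + (-6120 - 1*12601)) = (49849 + (-11 + (⅔)*184))/((108 + 182) + (-6120 - 1*12601)) = (49849 + (-11 + 368/3))/(290 + (-6120 - 12601)) = (49849 + 335/3)/(290 - 18721) = (149882/3)/(-18431) = (149882/3)*(-1/18431) = -149882/55293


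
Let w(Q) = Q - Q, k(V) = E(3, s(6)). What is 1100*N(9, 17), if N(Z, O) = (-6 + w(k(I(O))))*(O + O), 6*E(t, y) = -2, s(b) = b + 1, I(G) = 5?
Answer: -224400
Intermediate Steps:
s(b) = 1 + b
E(t, y) = -⅓ (E(t, y) = (⅙)*(-2) = -⅓)
k(V) = -⅓
w(Q) = 0
N(Z, O) = -12*O (N(Z, O) = (-6 + 0)*(O + O) = -12*O)
1100*N(9, 17) = 1100*(-12*17) = 1100*(-204) = -224400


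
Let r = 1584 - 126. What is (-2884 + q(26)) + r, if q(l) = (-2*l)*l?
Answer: -2778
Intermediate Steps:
q(l) = -2*l²
r = 1458
(-2884 + q(26)) + r = (-2884 - 2*26²) + 1458 = (-2884 - 2*676) + 1458 = (-2884 - 1352) + 1458 = -4236 + 1458 = -2778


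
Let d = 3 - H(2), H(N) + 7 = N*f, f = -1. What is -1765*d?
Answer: -21180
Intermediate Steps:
H(N) = -7 - N (H(N) = -7 + N*(-1) = -7 - N)
d = 12 (d = 3 - (-7 - 1*2) = 3 - (-7 - 2) = 3 - 1*(-9) = 3 + 9 = 12)
-1765*d = -1765*12 = -21180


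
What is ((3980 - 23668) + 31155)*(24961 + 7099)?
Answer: 367632020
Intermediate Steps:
((3980 - 23668) + 31155)*(24961 + 7099) = (-19688 + 31155)*32060 = 11467*32060 = 367632020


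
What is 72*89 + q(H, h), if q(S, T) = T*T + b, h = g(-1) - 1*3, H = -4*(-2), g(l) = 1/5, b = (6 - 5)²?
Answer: 160421/25 ≈ 6416.8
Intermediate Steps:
b = 1 (b = 1² = 1)
g(l) = ⅕
H = 8
h = -14/5 (h = ⅕ - 1*3 = ⅕ - 3 = -14/5 ≈ -2.8000)
q(S, T) = 1 + T² (q(S, T) = T*T + 1 = T² + 1 = 1 + T²)
72*89 + q(H, h) = 72*89 + (1 + (-14/5)²) = 6408 + (1 + 196/25) = 6408 + 221/25 = 160421/25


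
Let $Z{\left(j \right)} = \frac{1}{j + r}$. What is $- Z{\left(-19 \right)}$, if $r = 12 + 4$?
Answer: $\frac{1}{3} \approx 0.33333$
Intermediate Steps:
$r = 16$
$Z{\left(j \right)} = \frac{1}{16 + j}$ ($Z{\left(j \right)} = \frac{1}{j + 16} = \frac{1}{16 + j}$)
$- Z{\left(-19 \right)} = - \frac{1}{16 - 19} = - \frac{1}{-3} = \left(-1\right) \left(- \frac{1}{3}\right) = \frac{1}{3}$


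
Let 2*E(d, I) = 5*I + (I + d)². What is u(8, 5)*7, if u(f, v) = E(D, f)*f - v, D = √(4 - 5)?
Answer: 2849 + 448*I ≈ 2849.0 + 448.0*I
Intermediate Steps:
D = I (D = √(-1) = I ≈ 1.0*I)
E(d, I) = (I + d)²/2 + 5*I/2 (E(d, I) = (5*I + (I + d)²)/2 = ((I + d)² + 5*I)/2 = (I + d)²/2 + 5*I/2)
u(f, v) = -v + f*((I + f)²/2 + 5*f/2) (u(f, v) = ((f + I)²/2 + 5*f/2)*f - v = ((I + f)²/2 + 5*f/2)*f - v = f*((I + f)²/2 + 5*f/2) - v = -v + f*((I + f)²/2 + 5*f/2))
u(8, 5)*7 = (-1*5 + (½)*8*((I + 8)² + 5*8))*7 = (-5 + (½)*8*((8 + I)² + 40))*7 = (-5 + (½)*8*(40 + (8 + I)²))*7 = (-5 + (160 + 4*(8 + I)²))*7 = (155 + 4*(8 + I)²)*7 = 1085 + 28*(8 + I)²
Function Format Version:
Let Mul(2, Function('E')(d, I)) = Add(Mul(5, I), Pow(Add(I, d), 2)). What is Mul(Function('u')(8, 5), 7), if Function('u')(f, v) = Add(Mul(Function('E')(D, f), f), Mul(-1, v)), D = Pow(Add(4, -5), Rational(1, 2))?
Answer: Add(2849, Mul(448, I)) ≈ Add(2849.0, Mul(448.00, I))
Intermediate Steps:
D = I (D = Pow(-1, Rational(1, 2)) = I ≈ Mul(1.0000, I))
Function('E')(d, I) = Add(Mul(Rational(1, 2), Pow(Add(I, d), 2)), Mul(Rational(5, 2), I)) (Function('E')(d, I) = Mul(Rational(1, 2), Add(Mul(5, I), Pow(Add(I, d), 2))) = Mul(Rational(1, 2), Add(Pow(Add(I, d), 2), Mul(5, I))) = Add(Mul(Rational(1, 2), Pow(Add(I, d), 2)), Mul(Rational(5, 2), I)))
Function('u')(f, v) = Add(Mul(-1, v), Mul(f, Add(Mul(Rational(1, 2), Pow(Add(I, f), 2)), Mul(Rational(5, 2), f)))) (Function('u')(f, v) = Add(Mul(Add(Mul(Rational(1, 2), Pow(Add(f, I), 2)), Mul(Rational(5, 2), f)), f), Mul(-1, v)) = Add(Mul(Add(Mul(Rational(1, 2), Pow(Add(I, f), 2)), Mul(Rational(5, 2), f)), f), Mul(-1, v)) = Add(Mul(f, Add(Mul(Rational(1, 2), Pow(Add(I, f), 2)), Mul(Rational(5, 2), f))), Mul(-1, v)) = Add(Mul(-1, v), Mul(f, Add(Mul(Rational(1, 2), Pow(Add(I, f), 2)), Mul(Rational(5, 2), f)))))
Mul(Function('u')(8, 5), 7) = Mul(Add(Mul(-1, 5), Mul(Rational(1, 2), 8, Add(Pow(Add(I, 8), 2), Mul(5, 8)))), 7) = Mul(Add(-5, Mul(Rational(1, 2), 8, Add(Pow(Add(8, I), 2), 40))), 7) = Mul(Add(-5, Mul(Rational(1, 2), 8, Add(40, Pow(Add(8, I), 2)))), 7) = Mul(Add(-5, Add(160, Mul(4, Pow(Add(8, I), 2)))), 7) = Mul(Add(155, Mul(4, Pow(Add(8, I), 2))), 7) = Add(1085, Mul(28, Pow(Add(8, I), 2)))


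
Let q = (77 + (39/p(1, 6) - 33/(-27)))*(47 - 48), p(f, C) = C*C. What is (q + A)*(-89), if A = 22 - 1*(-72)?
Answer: -47081/36 ≈ -1307.8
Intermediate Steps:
p(f, C) = C²
A = 94 (A = 22 + 72 = 94)
q = -2855/36 (q = (77 + (39/(6²) - 33/(-27)))*(47 - 48) = (77 + (39/36 - 33*(-1/27)))*(-1) = (77 + (39*(1/36) + 11/9))*(-1) = (77 + (13/12 + 11/9))*(-1) = (77 + 83/36)*(-1) = (2855/36)*(-1) = -2855/36 ≈ -79.306)
(q + A)*(-89) = (-2855/36 + 94)*(-89) = (529/36)*(-89) = -47081/36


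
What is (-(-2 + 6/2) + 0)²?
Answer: 1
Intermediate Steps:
(-(-2 + 6/2) + 0)² = (-(-2 + 6*(½)) + 0)² = (-(-2 + 3) + 0)² = (-1*1 + 0)² = (-1 + 0)² = (-1)² = 1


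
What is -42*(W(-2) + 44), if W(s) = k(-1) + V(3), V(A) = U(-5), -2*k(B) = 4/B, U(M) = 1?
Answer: -1974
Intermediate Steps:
k(B) = -2/B
V(A) = 1
W(s) = 3 (W(s) = -2/(-1) + 1 = -2*(-1) + 1 = 2 + 1 = 3)
-42*(W(-2) + 44) = -42*(3 + 44) = -42*47 = -1974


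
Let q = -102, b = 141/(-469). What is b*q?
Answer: 14382/469 ≈ 30.665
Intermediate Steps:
b = -141/469 (b = 141*(-1/469) = -141/469 ≈ -0.30064)
b*q = -141/469*(-102) = 14382/469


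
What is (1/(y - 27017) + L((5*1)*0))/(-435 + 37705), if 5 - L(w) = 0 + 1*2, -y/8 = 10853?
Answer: 170761/2121427035 ≈ 8.0494e-5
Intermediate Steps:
y = -86824 (y = -8*10853 = -86824)
L(w) = 3 (L(w) = 5 - (0 + 1*2) = 5 - (0 + 2) = 5 - 1*2 = 5 - 2 = 3)
(1/(y - 27017) + L((5*1)*0))/(-435 + 37705) = (1/(-86824 - 27017) + 3)/(-435 + 37705) = (1/(-113841) + 3)/37270 = (-1/113841 + 3)*(1/37270) = (341522/113841)*(1/37270) = 170761/2121427035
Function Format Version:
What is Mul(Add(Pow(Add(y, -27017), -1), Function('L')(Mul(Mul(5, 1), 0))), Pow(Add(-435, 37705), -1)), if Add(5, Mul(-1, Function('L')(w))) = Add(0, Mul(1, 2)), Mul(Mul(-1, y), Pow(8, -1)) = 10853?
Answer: Rational(170761, 2121427035) ≈ 8.0494e-5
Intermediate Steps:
y = -86824 (y = Mul(-8, 10853) = -86824)
Function('L')(w) = 3 (Function('L')(w) = Add(5, Mul(-1, Add(0, Mul(1, 2)))) = Add(5, Mul(-1, Add(0, 2))) = Add(5, Mul(-1, 2)) = Add(5, -2) = 3)
Mul(Add(Pow(Add(y, -27017), -1), Function('L')(Mul(Mul(5, 1), 0))), Pow(Add(-435, 37705), -1)) = Mul(Add(Pow(Add(-86824, -27017), -1), 3), Pow(Add(-435, 37705), -1)) = Mul(Add(Pow(-113841, -1), 3), Pow(37270, -1)) = Mul(Add(Rational(-1, 113841), 3), Rational(1, 37270)) = Mul(Rational(341522, 113841), Rational(1, 37270)) = Rational(170761, 2121427035)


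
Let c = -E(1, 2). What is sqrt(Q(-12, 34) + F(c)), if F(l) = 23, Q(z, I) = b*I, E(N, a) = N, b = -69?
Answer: I*sqrt(2323) ≈ 48.198*I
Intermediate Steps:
Q(z, I) = -69*I
c = -1 (c = -1*1 = -1)
sqrt(Q(-12, 34) + F(c)) = sqrt(-69*34 + 23) = sqrt(-2346 + 23) = sqrt(-2323) = I*sqrt(2323)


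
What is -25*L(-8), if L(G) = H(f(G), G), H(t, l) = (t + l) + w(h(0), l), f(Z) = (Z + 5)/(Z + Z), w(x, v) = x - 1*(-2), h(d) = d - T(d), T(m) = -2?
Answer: 1525/16 ≈ 95.313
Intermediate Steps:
h(d) = 2 + d (h(d) = d - 1*(-2) = d + 2 = 2 + d)
w(x, v) = 2 + x (w(x, v) = x + 2 = 2 + x)
f(Z) = (5 + Z)/(2*Z) (f(Z) = (5 + Z)/((2*Z)) = (5 + Z)*(1/(2*Z)) = (5 + Z)/(2*Z))
H(t, l) = 4 + l + t (H(t, l) = (t + l) + (2 + (2 + 0)) = (l + t) + (2 + 2) = (l + t) + 4 = 4 + l + t)
L(G) = 4 + G + (5 + G)/(2*G)
-25*L(-8) = -25*(9/2 - 8 + (5/2)/(-8)) = -25*(9/2 - 8 + (5/2)*(-1/8)) = -25*(9/2 - 8 - 5/16) = -25*(-61/16) = 1525/16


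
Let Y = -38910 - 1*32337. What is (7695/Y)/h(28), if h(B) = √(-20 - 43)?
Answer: 855*I*√7/166243 ≈ 0.013607*I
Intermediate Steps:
Y = -71247 (Y = -38910 - 32337 = -71247)
h(B) = 3*I*√7 (h(B) = √(-63) = 3*I*√7)
(7695/Y)/h(28) = (7695/(-71247))/((3*I*√7)) = (7695*(-1/71247))*(-I*√7/21) = -(-855)*I*√7/166243 = 855*I*√7/166243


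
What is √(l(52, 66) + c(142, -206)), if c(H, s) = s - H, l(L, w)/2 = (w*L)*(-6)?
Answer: 2*I*√10383 ≈ 203.79*I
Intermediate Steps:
l(L, w) = -12*L*w (l(L, w) = 2*((w*L)*(-6)) = 2*((L*w)*(-6)) = 2*(-6*L*w) = -12*L*w)
√(l(52, 66) + c(142, -206)) = √(-12*52*66 + (-206 - 1*142)) = √(-41184 + (-206 - 142)) = √(-41184 - 348) = √(-41532) = 2*I*√10383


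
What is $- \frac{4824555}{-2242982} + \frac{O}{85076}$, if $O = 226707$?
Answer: $\frac{459476780727}{95411968316} \approx 4.8157$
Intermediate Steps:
$- \frac{4824555}{-2242982} + \frac{O}{85076} = - \frac{4824555}{-2242982} + \frac{226707}{85076} = \left(-4824555\right) \left(- \frac{1}{2242982}\right) + 226707 \cdot \frac{1}{85076} = \frac{4824555}{2242982} + \frac{226707}{85076} = \frac{459476780727}{95411968316}$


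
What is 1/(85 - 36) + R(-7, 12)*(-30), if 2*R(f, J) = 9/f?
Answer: 946/49 ≈ 19.306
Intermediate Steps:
R(f, J) = 9/(2*f) (R(f, J) = (9/f)/2 = 9/(2*f))
1/(85 - 36) + R(-7, 12)*(-30) = 1/(85 - 36) + ((9/2)/(-7))*(-30) = 1/49 + ((9/2)*(-1/7))*(-30) = 1/49 - 9/14*(-30) = 1/49 + 135/7 = 946/49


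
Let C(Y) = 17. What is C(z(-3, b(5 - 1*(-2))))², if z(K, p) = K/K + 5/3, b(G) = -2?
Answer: 289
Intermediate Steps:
z(K, p) = 8/3 (z(K, p) = 1 + 5*(⅓) = 1 + 5/3 = 8/3)
C(z(-3, b(5 - 1*(-2))))² = 17² = 289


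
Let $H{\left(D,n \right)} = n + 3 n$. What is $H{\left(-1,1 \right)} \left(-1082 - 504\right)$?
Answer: $-6344$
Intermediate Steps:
$H{\left(D,n \right)} = 4 n$
$H{\left(-1,1 \right)} \left(-1082 - 504\right) = 4 \cdot 1 \left(-1082 - 504\right) = 4 \left(-1082 - 504\right) = 4 \left(-1586\right) = -6344$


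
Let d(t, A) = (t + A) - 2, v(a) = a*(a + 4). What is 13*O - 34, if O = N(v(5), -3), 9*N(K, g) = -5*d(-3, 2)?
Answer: -37/3 ≈ -12.333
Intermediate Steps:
v(a) = a*(4 + a)
d(t, A) = -2 + A + t (d(t, A) = (A + t) - 2 = -2 + A + t)
N(K, g) = 5/3 (N(K, g) = (-5*(-2 + 2 - 3))/9 = (-5*(-3))/9 = (⅑)*15 = 5/3)
O = 5/3 ≈ 1.6667
13*O - 34 = 13*(5/3) - 34 = 65/3 - 34 = -37/3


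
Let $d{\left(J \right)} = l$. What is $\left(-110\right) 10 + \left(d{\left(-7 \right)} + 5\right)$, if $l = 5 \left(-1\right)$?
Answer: $-1100$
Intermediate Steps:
$l = -5$
$d{\left(J \right)} = -5$
$\left(-110\right) 10 + \left(d{\left(-7 \right)} + 5\right) = \left(-110\right) 10 + \left(-5 + 5\right) = -1100 + 0 = -1100$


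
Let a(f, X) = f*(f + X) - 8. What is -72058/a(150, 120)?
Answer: -36029/20246 ≈ -1.7796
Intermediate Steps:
a(f, X) = -8 + f*(X + f) (a(f, X) = f*(X + f) - 8 = -8 + f*(X + f))
-72058/a(150, 120) = -72058/(-8 + 150² + 120*150) = -72058/(-8 + 22500 + 18000) = -72058/40492 = -72058*1/40492 = -36029/20246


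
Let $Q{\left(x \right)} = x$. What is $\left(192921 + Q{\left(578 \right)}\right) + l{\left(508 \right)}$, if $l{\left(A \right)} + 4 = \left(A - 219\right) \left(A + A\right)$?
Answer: $487119$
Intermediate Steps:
$l{\left(A \right)} = -4 + 2 A \left(-219 + A\right)$ ($l{\left(A \right)} = -4 + \left(A - 219\right) \left(A + A\right) = -4 + \left(-219 + A\right) 2 A = -4 + 2 A \left(-219 + A\right)$)
$\left(192921 + Q{\left(578 \right)}\right) + l{\left(508 \right)} = \left(192921 + 578\right) - \left(222508 - 516128\right) = 193499 - -293620 = 193499 + 293620 = 487119$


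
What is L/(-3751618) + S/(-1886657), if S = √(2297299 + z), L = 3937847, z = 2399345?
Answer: -3937847/3751618 - 2*√1174161/1886657 ≈ -1.0508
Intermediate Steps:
S = 2*√1174161 (S = √(2297299 + 2399345) = √4696644 = 2*√1174161 ≈ 2167.2)
L/(-3751618) + S/(-1886657) = 3937847/(-3751618) + (2*√1174161)/(-1886657) = 3937847*(-1/3751618) + (2*√1174161)*(-1/1886657) = -3937847/3751618 - 2*√1174161/1886657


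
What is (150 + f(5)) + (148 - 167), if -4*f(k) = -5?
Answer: 529/4 ≈ 132.25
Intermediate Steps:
f(k) = 5/4 (f(k) = -¼*(-5) = 5/4)
(150 + f(5)) + (148 - 167) = (150 + 5/4) + (148 - 167) = 605/4 - 19 = 529/4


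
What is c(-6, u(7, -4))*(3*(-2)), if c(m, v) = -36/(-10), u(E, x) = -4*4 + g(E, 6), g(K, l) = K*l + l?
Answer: -108/5 ≈ -21.600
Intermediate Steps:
g(K, l) = l + K*l
u(E, x) = -10 + 6*E (u(E, x) = -4*4 + 6*(1 + E) = -16 + (6 + 6*E) = -10 + 6*E)
c(m, v) = 18/5 (c(m, v) = -36*(-1/10) = 18/5)
c(-6, u(7, -4))*(3*(-2)) = 18*(3*(-2))/5 = (18/5)*(-6) = -108/5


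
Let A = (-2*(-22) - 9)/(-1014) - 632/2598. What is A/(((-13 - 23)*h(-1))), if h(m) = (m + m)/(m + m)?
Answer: 121963/15806232 ≈ 0.0077161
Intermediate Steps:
h(m) = 1 (h(m) = (2*m)/((2*m)) = (2*m)*(1/(2*m)) = 1)
A = -121963/439062 (A = (44 - 9)*(-1/1014) - 632*1/2598 = 35*(-1/1014) - 316/1299 = -35/1014 - 316/1299 = -121963/439062 ≈ -0.27778)
A/(((-13 - 23)*h(-1))) = -121963/(439062*(-13 - 23)) = -121963/(439062*((-36*1))) = -121963/439062/(-36) = -121963/439062*(-1/36) = 121963/15806232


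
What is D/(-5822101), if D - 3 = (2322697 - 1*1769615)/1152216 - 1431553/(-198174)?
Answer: -203673542039/110784516385888332 ≈ -1.8385e-6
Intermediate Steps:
D = 203673542039/19028271132 (D = 3 + ((2322697 - 1*1769615)/1152216 - 1431553/(-198174)) = 3 + ((2322697 - 1769615)*(1/1152216) - 1431553*(-1/198174)) = 3 + (553082*(1/1152216) + 1431553/198174) = 3 + (276541/576108 + 1431553/198174) = 3 + 146588728643/19028271132 = 203673542039/19028271132 ≈ 10.704)
D/(-5822101) = (203673542039/19028271132)/(-5822101) = (203673542039/19028271132)*(-1/5822101) = -203673542039/110784516385888332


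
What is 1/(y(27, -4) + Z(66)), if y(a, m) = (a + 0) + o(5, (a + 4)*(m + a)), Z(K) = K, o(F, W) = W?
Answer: 1/806 ≈ 0.0012407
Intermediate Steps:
y(a, m) = a + (4 + a)*(a + m) (y(a, m) = (a + 0) + (a + 4)*(m + a) = a + (4 + a)*(a + m))
1/(y(27, -4) + Z(66)) = 1/((27² + 4*(-4) + 5*27 + 27*(-4)) + 66) = 1/((729 - 16 + 135 - 108) + 66) = 1/(740 + 66) = 1/806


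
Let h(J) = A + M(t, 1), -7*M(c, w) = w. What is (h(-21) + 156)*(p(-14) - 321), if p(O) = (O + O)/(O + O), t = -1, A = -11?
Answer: -324480/7 ≈ -46354.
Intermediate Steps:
M(c, w) = -w/7
p(O) = 1 (p(O) = (2*O)/((2*O)) = (2*O)*(1/(2*O)) = 1)
h(J) = -78/7 (h(J) = -11 - 1/7*1 = -11 - 1/7 = -78/7)
(h(-21) + 156)*(p(-14) - 321) = (-78/7 + 156)*(1 - 321) = (1014/7)*(-320) = -324480/7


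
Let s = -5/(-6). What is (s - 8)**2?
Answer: 1849/36 ≈ 51.361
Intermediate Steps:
s = 5/6 (s = -5*(-1)/6 = -5*(-1/6) = 5/6 ≈ 0.83333)
(s - 8)**2 = (5/6 - 8)**2 = (-43/6)**2 = 1849/36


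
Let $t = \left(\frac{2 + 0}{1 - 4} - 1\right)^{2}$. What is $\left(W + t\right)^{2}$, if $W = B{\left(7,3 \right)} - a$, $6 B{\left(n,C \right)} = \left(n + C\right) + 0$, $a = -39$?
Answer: $\frac{152881}{81} \approx 1887.4$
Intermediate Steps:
$B{\left(n,C \right)} = \frac{C}{6} + \frac{n}{6}$ ($B{\left(n,C \right)} = \frac{\left(n + C\right) + 0}{6} = \frac{\left(C + n\right) + 0}{6} = \frac{C + n}{6} = \frac{C}{6} + \frac{n}{6}$)
$W = \frac{122}{3}$ ($W = \left(\frac{1}{6} \cdot 3 + \frac{1}{6} \cdot 7\right) - -39 = \left(\frac{1}{2} + \frac{7}{6}\right) + 39 = \frac{5}{3} + 39 = \frac{122}{3} \approx 40.667$)
$t = \frac{25}{9}$ ($t = \left(\frac{2}{-3} - 1\right)^{2} = \left(2 \left(- \frac{1}{3}\right) - 1\right)^{2} = \left(- \frac{2}{3} - 1\right)^{2} = \left(- \frac{5}{3}\right)^{2} = \frac{25}{9} \approx 2.7778$)
$\left(W + t\right)^{2} = \left(\frac{122}{3} + \frac{25}{9}\right)^{2} = \left(\frac{391}{9}\right)^{2} = \frac{152881}{81}$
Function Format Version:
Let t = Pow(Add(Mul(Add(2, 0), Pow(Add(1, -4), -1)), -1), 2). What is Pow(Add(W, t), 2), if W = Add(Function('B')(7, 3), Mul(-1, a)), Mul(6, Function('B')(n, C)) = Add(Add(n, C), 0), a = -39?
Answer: Rational(152881, 81) ≈ 1887.4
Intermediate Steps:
Function('B')(n, C) = Add(Mul(Rational(1, 6), C), Mul(Rational(1, 6), n)) (Function('B')(n, C) = Mul(Rational(1, 6), Add(Add(n, C), 0)) = Mul(Rational(1, 6), Add(Add(C, n), 0)) = Mul(Rational(1, 6), Add(C, n)) = Add(Mul(Rational(1, 6), C), Mul(Rational(1, 6), n)))
W = Rational(122, 3) (W = Add(Add(Mul(Rational(1, 6), 3), Mul(Rational(1, 6), 7)), Mul(-1, -39)) = Add(Add(Rational(1, 2), Rational(7, 6)), 39) = Add(Rational(5, 3), 39) = Rational(122, 3) ≈ 40.667)
t = Rational(25, 9) (t = Pow(Add(Mul(2, Pow(-3, -1)), -1), 2) = Pow(Add(Mul(2, Rational(-1, 3)), -1), 2) = Pow(Add(Rational(-2, 3), -1), 2) = Pow(Rational(-5, 3), 2) = Rational(25, 9) ≈ 2.7778)
Pow(Add(W, t), 2) = Pow(Add(Rational(122, 3), Rational(25, 9)), 2) = Pow(Rational(391, 9), 2) = Rational(152881, 81)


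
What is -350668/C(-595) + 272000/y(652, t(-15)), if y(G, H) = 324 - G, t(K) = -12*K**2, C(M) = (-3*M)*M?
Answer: -36096172612/43545075 ≈ -828.94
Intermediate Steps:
C(M) = -3*M**2
-350668/C(-595) + 272000/y(652, t(-15)) = -350668/((-3*(-595)**2)) + 272000/(324 - 1*652) = -350668/((-3*354025)) + 272000/(324 - 652) = -350668/(-1062075) + 272000/(-328) = -350668*(-1/1062075) + 272000*(-1/328) = 350668/1062075 - 34000/41 = -36096172612/43545075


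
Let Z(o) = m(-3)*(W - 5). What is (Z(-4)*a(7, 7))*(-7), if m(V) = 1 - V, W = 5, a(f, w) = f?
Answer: 0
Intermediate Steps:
Z(o) = 0 (Z(o) = (1 - 1*(-3))*(5 - 5) = (1 + 3)*0 = 4*0 = 0)
(Z(-4)*a(7, 7))*(-7) = (0*7)*(-7) = 0*(-7) = 0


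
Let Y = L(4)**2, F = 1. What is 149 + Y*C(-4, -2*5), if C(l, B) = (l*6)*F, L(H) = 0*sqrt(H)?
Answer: 149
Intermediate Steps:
L(H) = 0
C(l, B) = 6*l (C(l, B) = (l*6)*1 = (6*l)*1 = 6*l)
Y = 0 (Y = 0**2 = 0)
149 + Y*C(-4, -2*5) = 149 + 0*(6*(-4)) = 149 + 0*(-24) = 149 + 0 = 149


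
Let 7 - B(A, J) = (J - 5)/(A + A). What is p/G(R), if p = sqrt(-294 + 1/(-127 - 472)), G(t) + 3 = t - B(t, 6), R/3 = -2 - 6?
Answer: -48*I*sqrt(105488093)/978167 ≈ -0.504*I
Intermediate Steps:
B(A, J) = 7 - (-5 + J)/(2*A) (B(A, J) = 7 - (J - 5)/(A + A) = 7 - (-5 + J)/(2*A))
R = -24 (R = 3*(-2 - 6) = 3*(-8) = -24)
G(t) = -3 + t - (-1 + 14*t)/(2*t) (G(t) = -3 + (t - (5 - 1*6 + 14*t)/(2*t)) = -3 + (t - (5 - 6 + 14*t)/(2*t)) = -3 + (t - (-1 + 14*t)/(2*t)) = -3 + t - (-1 + 14*t)/(2*t))
p = I*sqrt(105488093)/599 (p = sqrt(-294 + 1/(-599)) = sqrt(-294 - 1/599) = sqrt(-176107/599) = I*sqrt(105488093)/599 ≈ 17.146*I)
p/G(R) = (I*sqrt(105488093)/599)/(-10 - 24 + (1/2)/(-24)) = (I*sqrt(105488093)/599)/(-10 - 24 + (1/2)*(-1/24)) = (I*sqrt(105488093)/599)/(-10 - 24 - 1/48) = (I*sqrt(105488093)/599)/(-1633/48) = (I*sqrt(105488093)/599)*(-48/1633) = -48*I*sqrt(105488093)/978167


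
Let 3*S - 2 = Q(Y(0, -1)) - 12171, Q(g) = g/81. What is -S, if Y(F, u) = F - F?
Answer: 12169/3 ≈ 4056.3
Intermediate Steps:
Y(F, u) = 0
Q(g) = g/81 (Q(g) = g*(1/81) = g/81)
S = -12169/3 (S = 2/3 + ((1/81)*0 - 12171)/3 = 2/3 + (0 - 12171)/3 = 2/3 + (1/3)*(-12171) = 2/3 - 4057 = -12169/3 ≈ -4056.3)
-S = -1*(-12169/3) = 12169/3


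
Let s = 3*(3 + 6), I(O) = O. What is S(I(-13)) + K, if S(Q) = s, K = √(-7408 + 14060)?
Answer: 27 + 2*√1663 ≈ 108.56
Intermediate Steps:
K = 2*√1663 (K = √6652 = 2*√1663 ≈ 81.560)
s = 27 (s = 3*9 = 27)
S(Q) = 27
S(I(-13)) + K = 27 + 2*√1663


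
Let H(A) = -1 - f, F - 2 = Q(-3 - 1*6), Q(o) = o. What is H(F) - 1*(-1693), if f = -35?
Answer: 1727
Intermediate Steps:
F = -7 (F = 2 + (-3 - 1*6) = 2 + (-3 - 6) = 2 - 9 = -7)
H(A) = 34 (H(A) = -1 - 1*(-35) = -1 + 35 = 34)
H(F) - 1*(-1693) = 34 - 1*(-1693) = 34 + 1693 = 1727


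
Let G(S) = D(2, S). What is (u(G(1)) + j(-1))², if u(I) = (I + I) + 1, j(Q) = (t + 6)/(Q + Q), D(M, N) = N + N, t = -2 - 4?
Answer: 25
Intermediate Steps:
t = -6
D(M, N) = 2*N
j(Q) = 0 (j(Q) = (-6 + 6)/(Q + Q) = 0/((2*Q)) = 0*(1/(2*Q)) = 0)
G(S) = 2*S
u(I) = 1 + 2*I (u(I) = 2*I + 1 = 1 + 2*I)
(u(G(1)) + j(-1))² = ((1 + 2*(2*1)) + 0)² = ((1 + 2*2) + 0)² = ((1 + 4) + 0)² = (5 + 0)² = 5² = 25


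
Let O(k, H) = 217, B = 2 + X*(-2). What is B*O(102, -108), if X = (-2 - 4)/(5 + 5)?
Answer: 3472/5 ≈ 694.40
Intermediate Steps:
X = -⅗ (X = -6/10 = -6*⅒ = -⅗ ≈ -0.60000)
B = 16/5 (B = 2 - ⅗*(-2) = 2 + 6/5 = 16/5 ≈ 3.2000)
B*O(102, -108) = (16/5)*217 = 3472/5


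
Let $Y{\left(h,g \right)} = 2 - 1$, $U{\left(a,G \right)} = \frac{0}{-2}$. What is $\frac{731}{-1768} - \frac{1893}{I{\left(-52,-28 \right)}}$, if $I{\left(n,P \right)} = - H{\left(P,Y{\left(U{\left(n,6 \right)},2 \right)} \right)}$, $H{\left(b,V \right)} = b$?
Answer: $- \frac{49519}{728} \approx -68.021$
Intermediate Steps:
$U{\left(a,G \right)} = 0$ ($U{\left(a,G \right)} = 0 \left(- \frac{1}{2}\right) = 0$)
$Y{\left(h,g \right)} = 1$
$I{\left(n,P \right)} = - P$
$\frac{731}{-1768} - \frac{1893}{I{\left(-52,-28 \right)}} = \frac{731}{-1768} - \frac{1893}{\left(-1\right) \left(-28\right)} = 731 \left(- \frac{1}{1768}\right) - \frac{1893}{28} = - \frac{43}{104} - \frac{1893}{28} = - \frac{49519}{728}$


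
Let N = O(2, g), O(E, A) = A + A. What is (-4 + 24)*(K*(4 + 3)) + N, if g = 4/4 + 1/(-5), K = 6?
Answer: 4208/5 ≈ 841.60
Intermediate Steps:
g = ⅘ (g = 4*(¼) + 1*(-⅕) = 1 - ⅕ = ⅘ ≈ 0.80000)
O(E, A) = 2*A
N = 8/5 (N = 2*(⅘) = 8/5 ≈ 1.6000)
(-4 + 24)*(K*(4 + 3)) + N = (-4 + 24)*(6*(4 + 3)) + 8/5 = 20*(6*7) + 8/5 = 20*42 + 8/5 = 840 + 8/5 = 4208/5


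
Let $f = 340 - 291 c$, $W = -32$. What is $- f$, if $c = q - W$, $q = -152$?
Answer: $-35260$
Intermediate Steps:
$c = -120$ ($c = -152 - -32 = -152 + 32 = -120$)
$f = 35260$ ($f = 340 - -34920 = 340 + 34920 = 35260$)
$- f = \left(-1\right) 35260 = -35260$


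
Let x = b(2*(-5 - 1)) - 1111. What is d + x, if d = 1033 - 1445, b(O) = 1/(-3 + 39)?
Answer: -54827/36 ≈ -1523.0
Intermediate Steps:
b(O) = 1/36
d = -412
x = -39995/36 (x = 1/36 - 1111 = -39995/36 ≈ -1111.0)
d + x = -412 - 39995/36 = -54827/36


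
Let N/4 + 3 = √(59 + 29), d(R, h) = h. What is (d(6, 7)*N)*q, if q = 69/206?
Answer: -2898/103 + 1932*√22/103 ≈ 59.844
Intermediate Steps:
N = -12 + 8*√22 (N = -12 + 4*√(59 + 29) = -12 + 4*√88 = -12 + 4*(2*√22) = -12 + 8*√22 ≈ 25.523)
q = 69/206 (q = 69*(1/206) = 69/206 ≈ 0.33495)
(d(6, 7)*N)*q = (7*(-12 + 8*√22))*(69/206) = (-84 + 56*√22)*(69/206) = -2898/103 + 1932*√22/103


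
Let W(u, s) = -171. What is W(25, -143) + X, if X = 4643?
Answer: 4472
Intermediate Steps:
W(25, -143) + X = -171 + 4643 = 4472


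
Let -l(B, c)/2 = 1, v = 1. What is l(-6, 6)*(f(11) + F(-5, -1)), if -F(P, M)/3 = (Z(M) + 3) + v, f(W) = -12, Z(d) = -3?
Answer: 30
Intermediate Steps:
l(B, c) = -2 (l(B, c) = -2*1 = -2)
F(P, M) = -3 (F(P, M) = -3*((-3 + 3) + 1) = -3*(0 + 1) = -3*1 = -3)
l(-6, 6)*(f(11) + F(-5, -1)) = -2*(-12 - 3) = -2*(-15) = 30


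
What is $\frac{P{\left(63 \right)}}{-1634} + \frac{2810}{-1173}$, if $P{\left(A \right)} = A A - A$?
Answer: $- \frac{4586639}{958341} \approx -4.786$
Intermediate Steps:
$P{\left(A \right)} = A^{2} - A$
$\frac{P{\left(63 \right)}}{-1634} + \frac{2810}{-1173} = \frac{63 \left(-1 + 63\right)}{-1634} + \frac{2810}{-1173} = 63 \cdot 62 \left(- \frac{1}{1634}\right) + 2810 \left(- \frac{1}{1173}\right) = 3906 \left(- \frac{1}{1634}\right) - \frac{2810}{1173} = - \frac{1953}{817} - \frac{2810}{1173} = - \frac{4586639}{958341}$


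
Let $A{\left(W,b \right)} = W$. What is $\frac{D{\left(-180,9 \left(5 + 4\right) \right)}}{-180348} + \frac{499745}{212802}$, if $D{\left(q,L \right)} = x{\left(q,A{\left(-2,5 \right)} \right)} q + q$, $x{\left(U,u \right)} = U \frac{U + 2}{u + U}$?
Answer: $\frac{632624906185}{291036314478} \approx 2.1737$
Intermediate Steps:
$x{\left(U,u \right)} = \frac{U \left(2 + U\right)}{U + u}$ ($x{\left(U,u \right)} = U \frac{2 + U}{U + u} = \frac{U \left(2 + U\right)}{U + u}$)
$D{\left(q,L \right)} = q + \frac{q^{2} \left(2 + q\right)}{-2 + q}$ ($D{\left(q,L \right)} = \frac{q \left(2 + q\right)}{q - 2} q + q = \frac{q \left(2 + q\right)}{-2 + q} q + q = \frac{q^{2} \left(2 + q\right)}{-2 + q} + q = q + \frac{q^{2} \left(2 + q\right)}{-2 + q}$)
$\frac{D{\left(-180,9 \left(5 + 4\right) \right)}}{-180348} + \frac{499745}{212802} = \frac{\left(-180\right) \frac{1}{-2 - 180} \left(-2 - 180 - 180 \left(2 - 180\right)\right)}{-180348} + \frac{499745}{212802} = - \frac{180 \left(-2 - 180 - -32040\right)}{-182} \left(- \frac{1}{180348}\right) + 499745 \cdot \frac{1}{212802} = \left(-180\right) \left(- \frac{1}{182}\right) \left(-2 - 180 + 32040\right) \left(- \frac{1}{180348}\right) + \frac{499745}{212802} = \left(-180\right) \left(- \frac{1}{182}\right) 31858 \left(- \frac{1}{180348}\right) + \frac{499745}{212802} = \frac{2867220}{91} \left(- \frac{1}{180348}\right) + \frac{499745}{212802} = - \frac{238935}{1367639} + \frac{499745}{212802} = \frac{632624906185}{291036314478}$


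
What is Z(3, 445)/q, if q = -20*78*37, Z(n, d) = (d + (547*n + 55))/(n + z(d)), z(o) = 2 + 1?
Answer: -2141/346320 ≈ -0.0061821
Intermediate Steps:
z(o) = 3
Z(n, d) = (55 + d + 547*n)/(3 + n) (Z(n, d) = (d + (547*n + 55))/(n + 3) = (d + (55 + 547*n))/(3 + n) = (55 + d + 547*n)/(3 + n))
q = -57720 (q = -1560*37 = -57720)
Z(3, 445)/q = ((55 + 445 + 547*3)/(3 + 3))/(-57720) = ((55 + 445 + 1641)/6)*(-1/57720) = ((1/6)*2141)*(-1/57720) = (2141/6)*(-1/57720) = -2141/346320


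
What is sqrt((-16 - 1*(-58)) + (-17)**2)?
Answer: sqrt(331) ≈ 18.193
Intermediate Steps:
sqrt((-16 - 1*(-58)) + (-17)**2) = sqrt((-16 + 58) + 289) = sqrt(42 + 289) = sqrt(331)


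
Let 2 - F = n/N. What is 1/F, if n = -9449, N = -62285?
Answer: 62285/115121 ≈ 0.54104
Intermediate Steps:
F = 115121/62285 (F = 2 - (-9449)/(-62285) = 2 - (-9449)*(-1)/62285 = 2 - 1*9449/62285 = 2 - 9449/62285 = 115121/62285 ≈ 1.8483)
1/F = 1/(115121/62285) = 62285/115121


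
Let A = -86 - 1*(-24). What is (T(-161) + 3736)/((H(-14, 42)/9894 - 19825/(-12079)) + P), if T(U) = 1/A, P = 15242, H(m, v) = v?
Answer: 4613689030001/18824877878720 ≈ 0.24508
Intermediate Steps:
A = -62 (A = -86 + 24 = -62)
T(U) = -1/62 (T(U) = 1/(-62) = -1/62)
(T(-161) + 3736)/((H(-14, 42)/9894 - 19825/(-12079)) + P) = (-1/62 + 3736)/((42/9894 - 19825/(-12079)) + 15242) = 231631/(62*((42*(1/9894) - 19825*(-1/12079)) + 15242)) = 231631/(62*((7/1649 + 19825/12079) + 15242)) = 231631/(62*(32775978/19918271 + 15242)) = 231631/(62*(303627062560/19918271)) = (231631/62)*(19918271/303627062560) = 4613689030001/18824877878720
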